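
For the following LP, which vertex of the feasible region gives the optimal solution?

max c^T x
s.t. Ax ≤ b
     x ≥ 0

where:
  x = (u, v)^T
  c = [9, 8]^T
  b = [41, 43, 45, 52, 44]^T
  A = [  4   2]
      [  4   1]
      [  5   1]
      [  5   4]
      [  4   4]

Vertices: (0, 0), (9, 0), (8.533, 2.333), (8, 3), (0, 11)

Evaluate the objective at each vertex of the feasible region:
  z(0, 0) = 0
  z(9, 0) = 81
  z(8.533, 2.333) = 95.47
  z(8, 3) = 96  ←
  z(0, 11) = 88
The maximum is at u = 8, v = 3.

(8, 3)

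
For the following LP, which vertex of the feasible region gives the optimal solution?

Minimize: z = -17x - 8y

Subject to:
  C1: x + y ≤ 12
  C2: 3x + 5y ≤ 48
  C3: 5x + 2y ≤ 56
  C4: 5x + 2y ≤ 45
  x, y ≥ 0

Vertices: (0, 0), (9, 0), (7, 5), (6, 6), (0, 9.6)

Evaluate the objective at each vertex of the feasible region:
  z(0, 0) = 0
  z(9, 0) = -153
  z(7, 5) = -159  ←
  z(6, 6) = -150
  z(0, 9.6) = -76.8
The minimum is at x = 7, y = 5.

(7, 5)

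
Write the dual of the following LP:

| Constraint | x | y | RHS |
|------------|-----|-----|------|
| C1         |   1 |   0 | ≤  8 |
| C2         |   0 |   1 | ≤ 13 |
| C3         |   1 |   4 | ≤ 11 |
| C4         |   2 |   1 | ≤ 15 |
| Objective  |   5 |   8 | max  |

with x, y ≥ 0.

Primal max cᵀx s.t. Ax ≤ b, x ≥ 0  →  Dual min bᵀy s.t. Aᵀy ≥ c, y ≥ 0.

Minimize: z = 8y1 + 13y2 + 11y3 + 15y4

Subject to:
  y1 + y3 + 2y4 ≥ 5
  y2 + 4y3 + y4 ≥ 8
  y1, y2, y3, y4 ≥ 0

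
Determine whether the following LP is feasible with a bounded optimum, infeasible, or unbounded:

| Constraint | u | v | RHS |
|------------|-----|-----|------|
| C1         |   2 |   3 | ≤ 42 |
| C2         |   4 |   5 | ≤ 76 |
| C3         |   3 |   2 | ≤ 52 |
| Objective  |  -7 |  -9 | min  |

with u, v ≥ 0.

Feasible with a bounded optimal solution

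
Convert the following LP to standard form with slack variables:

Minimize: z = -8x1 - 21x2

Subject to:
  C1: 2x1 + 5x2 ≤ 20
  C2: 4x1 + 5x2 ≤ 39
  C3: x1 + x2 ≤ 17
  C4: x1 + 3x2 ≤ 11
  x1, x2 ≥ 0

min z = -8x1 - 21x2

s.t.
  2x1 + 5x2 + s1 = 20
  4x1 + 5x2 + s2 = 39
  x1 + x2 + s3 = 17
  x1 + 3x2 + s4 = 11
  x1, x2, s1, s2, s3, s4 ≥ 0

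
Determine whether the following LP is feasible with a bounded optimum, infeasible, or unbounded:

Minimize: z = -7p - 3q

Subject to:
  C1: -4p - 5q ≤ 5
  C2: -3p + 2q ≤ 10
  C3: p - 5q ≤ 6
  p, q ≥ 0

Unbounded (objective can decrease without bound)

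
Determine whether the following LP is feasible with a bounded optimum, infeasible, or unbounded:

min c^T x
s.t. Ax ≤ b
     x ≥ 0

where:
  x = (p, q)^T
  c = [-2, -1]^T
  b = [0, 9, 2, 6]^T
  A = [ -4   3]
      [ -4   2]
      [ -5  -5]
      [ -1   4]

Unbounded (objective can decrease without bound)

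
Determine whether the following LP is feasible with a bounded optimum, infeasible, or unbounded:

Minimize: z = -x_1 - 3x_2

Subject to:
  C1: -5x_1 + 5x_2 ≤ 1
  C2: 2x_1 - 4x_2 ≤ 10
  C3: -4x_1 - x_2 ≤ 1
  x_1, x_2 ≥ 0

Unbounded (objective can decrease without bound)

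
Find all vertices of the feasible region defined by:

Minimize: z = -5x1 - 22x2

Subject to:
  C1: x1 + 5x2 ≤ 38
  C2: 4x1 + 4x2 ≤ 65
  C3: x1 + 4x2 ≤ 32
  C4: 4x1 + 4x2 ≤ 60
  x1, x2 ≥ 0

(0, 0), (15, 0), (9.333, 5.667), (8, 6), (0, 7.6)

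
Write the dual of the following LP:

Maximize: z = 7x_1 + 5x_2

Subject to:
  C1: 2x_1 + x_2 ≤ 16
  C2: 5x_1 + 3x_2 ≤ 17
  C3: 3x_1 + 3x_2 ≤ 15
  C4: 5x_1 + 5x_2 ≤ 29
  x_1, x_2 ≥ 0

Primal max cᵀx s.t. Ax ≤ b, x ≥ 0  →  Dual min bᵀy s.t. Aᵀy ≥ c, y ≥ 0.

Minimize: z = 16y1 + 17y2 + 15y3 + 29y4

Subject to:
  2y1 + 5y2 + 3y3 + 5y4 ≥ 7
  y1 + 3y2 + 3y3 + 5y4 ≥ 5
  y1, y2, y3, y4 ≥ 0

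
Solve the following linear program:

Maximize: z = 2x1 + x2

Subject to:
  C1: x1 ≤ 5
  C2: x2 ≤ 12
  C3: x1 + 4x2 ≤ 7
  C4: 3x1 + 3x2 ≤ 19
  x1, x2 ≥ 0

Evaluate the objective at each vertex of the feasible region:
  z(0, 0) = 0
  z(5, 0) = 10
  z(5, 0.5) = 10.5  ←
  z(0, 1.75) = 1.75
The maximum is at x1 = 5, x2 = 0.5.

x1 = 5, x2 = 0.5, z = 10.5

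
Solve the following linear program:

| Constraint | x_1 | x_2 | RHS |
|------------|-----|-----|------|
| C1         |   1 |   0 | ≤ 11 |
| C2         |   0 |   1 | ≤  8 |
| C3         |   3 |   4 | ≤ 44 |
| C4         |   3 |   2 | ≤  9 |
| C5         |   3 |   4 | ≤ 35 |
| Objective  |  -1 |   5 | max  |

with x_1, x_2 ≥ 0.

Evaluate the objective at each vertex of the feasible region:
  z(0, 0) = 0
  z(3, 0) = -3
  z(0, 4.5) = 22.5  ←
The maximum is at x_1 = 0, x_2 = 4.5.

x_1 = 0, x_2 = 4.5, z = 22.5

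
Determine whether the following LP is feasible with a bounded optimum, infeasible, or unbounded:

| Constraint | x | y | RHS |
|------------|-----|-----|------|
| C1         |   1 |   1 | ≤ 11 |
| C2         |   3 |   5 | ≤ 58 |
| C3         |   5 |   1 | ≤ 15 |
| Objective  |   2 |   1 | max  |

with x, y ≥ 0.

Feasible with a bounded optimal solution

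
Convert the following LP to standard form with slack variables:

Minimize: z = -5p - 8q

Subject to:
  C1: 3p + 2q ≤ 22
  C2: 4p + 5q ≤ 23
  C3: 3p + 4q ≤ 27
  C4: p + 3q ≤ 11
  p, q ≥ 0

min z = -5p - 8q

s.t.
  3p + 2q + s1 = 22
  4p + 5q + s2 = 23
  3p + 4q + s3 = 27
  p + 3q + s4 = 11
  p, q, s1, s2, s3, s4 ≥ 0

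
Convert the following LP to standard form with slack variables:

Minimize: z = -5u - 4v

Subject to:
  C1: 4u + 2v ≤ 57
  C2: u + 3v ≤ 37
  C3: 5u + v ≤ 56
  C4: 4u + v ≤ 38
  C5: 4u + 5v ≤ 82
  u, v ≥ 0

min z = -5u - 4v

s.t.
  4u + 2v + s1 = 57
  u + 3v + s2 = 37
  5u + v + s3 = 56
  4u + v + s4 = 38
  4u + 5v + s5 = 82
  u, v, s1, s2, s3, s4, s5 ≥ 0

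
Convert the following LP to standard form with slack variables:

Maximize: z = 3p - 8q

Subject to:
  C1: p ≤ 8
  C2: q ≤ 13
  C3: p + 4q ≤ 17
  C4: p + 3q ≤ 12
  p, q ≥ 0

max z = 3p - 8q

s.t.
  p + s1 = 8
  q + s2 = 13
  p + 4q + s3 = 17
  p + 3q + s4 = 12
  p, q, s1, s2, s3, s4 ≥ 0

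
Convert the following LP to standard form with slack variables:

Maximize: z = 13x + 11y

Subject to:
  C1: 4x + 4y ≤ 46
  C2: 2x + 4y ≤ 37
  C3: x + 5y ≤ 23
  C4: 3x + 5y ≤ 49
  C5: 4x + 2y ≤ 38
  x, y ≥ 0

max z = 13x + 11y

s.t.
  4x + 4y + s1 = 46
  2x + 4y + s2 = 37
  x + 5y + s3 = 23
  3x + 5y + s4 = 49
  4x + 2y + s5 = 38
  x, y, s1, s2, s3, s4, s5 ≥ 0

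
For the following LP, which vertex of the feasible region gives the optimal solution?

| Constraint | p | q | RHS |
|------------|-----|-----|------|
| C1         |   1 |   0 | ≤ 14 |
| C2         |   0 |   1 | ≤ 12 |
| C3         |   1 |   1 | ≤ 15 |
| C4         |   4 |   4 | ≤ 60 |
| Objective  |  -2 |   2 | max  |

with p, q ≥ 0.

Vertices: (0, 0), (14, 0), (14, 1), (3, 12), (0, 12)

Evaluate the objective at each vertex of the feasible region:
  z(0, 0) = 0
  z(14, 0) = -28
  z(14, 1) = -26
  z(3, 12) = 18
  z(0, 12) = 24  ←
The maximum is at p = 0, q = 12.

(0, 12)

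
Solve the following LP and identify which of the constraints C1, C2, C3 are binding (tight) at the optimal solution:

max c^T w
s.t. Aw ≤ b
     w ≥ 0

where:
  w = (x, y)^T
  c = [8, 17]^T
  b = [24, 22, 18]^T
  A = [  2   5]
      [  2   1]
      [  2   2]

At x = 7, y = 2, compute slack b - a·x for each constraint:
  C1: 24 − 24 = 0  (binding)
  C2: 22 − 16 = 6  (slack)
  C3: 18 − 18 = 0  (binding)

Optimal: x = 7, y = 2
Binding: C1, C3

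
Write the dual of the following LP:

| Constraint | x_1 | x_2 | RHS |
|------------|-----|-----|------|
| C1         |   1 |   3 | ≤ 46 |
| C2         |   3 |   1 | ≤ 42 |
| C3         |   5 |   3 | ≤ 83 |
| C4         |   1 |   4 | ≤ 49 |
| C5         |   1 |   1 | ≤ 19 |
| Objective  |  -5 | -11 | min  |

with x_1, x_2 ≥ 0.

Primal min cᵀx s.t. Ax ≤ b, x ≥ 0  →  Dual max −bᵀy s.t. Aᵀy ≥ −c, y ≥ 0.

Maximize: z = -46y1 - 42y2 - 83y3 - 49y4 - 19y5

Subject to:
  y1 + 3y2 + 5y3 + y4 + y5 ≥ 5
  3y1 + y2 + 3y3 + 4y4 + y5 ≥ 11
  y1, y2, y3, y4, y5 ≥ 0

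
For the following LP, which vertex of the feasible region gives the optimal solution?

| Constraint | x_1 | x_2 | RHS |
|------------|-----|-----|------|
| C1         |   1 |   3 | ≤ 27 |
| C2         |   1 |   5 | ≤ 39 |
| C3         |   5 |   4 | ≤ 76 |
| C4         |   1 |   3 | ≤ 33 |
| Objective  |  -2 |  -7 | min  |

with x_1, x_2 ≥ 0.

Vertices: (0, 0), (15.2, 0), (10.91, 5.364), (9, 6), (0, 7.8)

Evaluate the objective at each vertex of the feasible region:
  z(0, 0) = 0
  z(15.2, 0) = -30.4
  z(10.91, 5.364) = -59.36
  z(9, 6) = -60  ←
  z(0, 7.8) = -54.6
The minimum is at x_1 = 9, x_2 = 6.

(9, 6)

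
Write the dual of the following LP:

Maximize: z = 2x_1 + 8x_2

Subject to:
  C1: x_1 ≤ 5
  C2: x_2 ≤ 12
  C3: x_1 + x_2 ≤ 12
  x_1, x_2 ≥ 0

Primal max cᵀx s.t. Ax ≤ b, x ≥ 0  →  Dual min bᵀy s.t. Aᵀy ≥ c, y ≥ 0.

Minimize: z = 5y1 + 12y2 + 12y3

Subject to:
  y1 + y3 ≥ 2
  y2 + y3 ≥ 8
  y1, y2, y3 ≥ 0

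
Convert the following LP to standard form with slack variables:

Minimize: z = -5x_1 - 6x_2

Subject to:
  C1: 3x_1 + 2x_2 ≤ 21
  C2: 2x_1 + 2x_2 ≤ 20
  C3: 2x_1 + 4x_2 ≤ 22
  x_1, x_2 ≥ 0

min z = -5x_1 - 6x_2

s.t.
  3x_1 + 2x_2 + s1 = 21
  2x_1 + 2x_2 + s2 = 20
  2x_1 + 4x_2 + s3 = 22
  x_1, x_2, s1, s2, s3 ≥ 0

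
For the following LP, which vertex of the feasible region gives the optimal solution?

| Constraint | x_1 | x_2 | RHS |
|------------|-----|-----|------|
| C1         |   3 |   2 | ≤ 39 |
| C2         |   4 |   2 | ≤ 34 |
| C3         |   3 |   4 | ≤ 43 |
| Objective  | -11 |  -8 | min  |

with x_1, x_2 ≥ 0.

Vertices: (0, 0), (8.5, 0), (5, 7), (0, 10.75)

Evaluate the objective at each vertex of the feasible region:
  z(0, 0) = 0
  z(8.5, 0) = -93.5
  z(5, 7) = -111  ←
  z(0, 10.75) = -86
The minimum is at x_1 = 5, x_2 = 7.

(5, 7)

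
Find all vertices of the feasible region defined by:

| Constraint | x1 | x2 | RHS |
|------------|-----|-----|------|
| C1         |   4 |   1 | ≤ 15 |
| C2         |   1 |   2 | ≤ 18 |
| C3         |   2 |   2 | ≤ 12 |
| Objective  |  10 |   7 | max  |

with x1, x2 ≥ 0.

(0, 0), (3.75, 0), (3, 3), (0, 6)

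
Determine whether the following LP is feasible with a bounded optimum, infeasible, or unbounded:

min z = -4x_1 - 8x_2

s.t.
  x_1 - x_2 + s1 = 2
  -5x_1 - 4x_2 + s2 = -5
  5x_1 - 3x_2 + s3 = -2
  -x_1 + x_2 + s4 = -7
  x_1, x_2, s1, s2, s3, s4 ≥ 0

Infeasible (no feasible solution exists)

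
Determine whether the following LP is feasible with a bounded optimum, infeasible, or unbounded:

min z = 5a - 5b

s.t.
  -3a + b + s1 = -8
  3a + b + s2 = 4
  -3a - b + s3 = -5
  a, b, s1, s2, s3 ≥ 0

Infeasible (no feasible solution exists)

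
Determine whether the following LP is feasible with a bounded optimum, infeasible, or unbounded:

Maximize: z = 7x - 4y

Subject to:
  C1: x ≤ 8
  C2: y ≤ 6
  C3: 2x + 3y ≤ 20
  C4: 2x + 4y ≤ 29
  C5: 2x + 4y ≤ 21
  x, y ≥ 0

Feasible with a bounded optimal solution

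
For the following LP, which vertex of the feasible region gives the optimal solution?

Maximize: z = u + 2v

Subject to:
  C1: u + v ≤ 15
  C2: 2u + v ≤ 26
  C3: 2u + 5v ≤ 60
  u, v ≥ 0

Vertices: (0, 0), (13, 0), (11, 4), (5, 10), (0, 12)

Evaluate the objective at each vertex of the feasible region:
  z(0, 0) = 0
  z(13, 0) = 13
  z(11, 4) = 19
  z(5, 10) = 25  ←
  z(0, 12) = 24
The maximum is at u = 5, v = 10.

(5, 10)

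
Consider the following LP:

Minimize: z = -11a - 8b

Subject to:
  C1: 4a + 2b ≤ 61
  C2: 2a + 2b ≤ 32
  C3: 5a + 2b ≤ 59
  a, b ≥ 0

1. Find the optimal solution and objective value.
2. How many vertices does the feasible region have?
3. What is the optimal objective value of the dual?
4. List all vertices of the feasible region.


1. a = 9, b = 7, z = -155
2. 4
3. -155
4. (0, 0), (11.8, 0), (9, 7), (0, 16)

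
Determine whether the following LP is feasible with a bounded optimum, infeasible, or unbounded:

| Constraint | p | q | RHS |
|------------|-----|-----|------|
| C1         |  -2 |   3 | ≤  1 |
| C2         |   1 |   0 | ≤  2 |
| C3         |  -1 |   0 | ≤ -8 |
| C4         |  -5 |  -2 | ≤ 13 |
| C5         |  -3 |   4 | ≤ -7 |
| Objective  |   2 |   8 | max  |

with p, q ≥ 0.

Infeasible (no feasible solution exists)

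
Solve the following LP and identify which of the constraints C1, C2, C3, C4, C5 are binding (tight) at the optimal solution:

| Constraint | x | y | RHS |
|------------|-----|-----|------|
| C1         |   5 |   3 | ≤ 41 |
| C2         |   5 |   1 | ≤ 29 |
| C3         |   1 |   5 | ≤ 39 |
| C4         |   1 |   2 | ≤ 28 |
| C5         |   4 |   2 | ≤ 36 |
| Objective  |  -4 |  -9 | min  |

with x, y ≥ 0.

At x = 4, y = 7, compute slack b - a·x for each constraint:
  C1: 41 − 41 = 0  (binding)
  C2: 29 − 27 = 2  (slack)
  C3: 39 − 39 = 0  (binding)
  C4: 28 − 18 = 10  (slack)
  C5: 36 − 30 = 6  (slack)

Optimal: x = 4, y = 7
Binding: C1, C3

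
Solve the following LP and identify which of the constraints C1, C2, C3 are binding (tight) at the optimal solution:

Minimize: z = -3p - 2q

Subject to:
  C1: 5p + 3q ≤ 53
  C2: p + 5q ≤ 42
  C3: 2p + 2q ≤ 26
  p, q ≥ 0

At p = 7, q = 6, compute slack b - a·x for each constraint:
  C1: 53 − 53 = 0  (binding)
  C2: 42 − 37 = 5  (slack)
  C3: 26 − 26 = 0  (binding)

Optimal: p = 7, q = 6
Binding: C1, C3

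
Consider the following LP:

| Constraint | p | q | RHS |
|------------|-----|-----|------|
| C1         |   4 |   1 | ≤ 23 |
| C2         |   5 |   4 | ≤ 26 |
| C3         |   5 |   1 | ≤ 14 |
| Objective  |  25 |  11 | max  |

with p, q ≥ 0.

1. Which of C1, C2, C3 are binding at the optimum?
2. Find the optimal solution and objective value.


1. C2, C3
2. p = 2, q = 4, z = 94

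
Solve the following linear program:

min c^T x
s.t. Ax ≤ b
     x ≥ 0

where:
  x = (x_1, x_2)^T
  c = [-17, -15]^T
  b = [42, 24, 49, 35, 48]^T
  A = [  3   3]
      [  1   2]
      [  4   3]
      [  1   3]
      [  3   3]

Evaluate the objective at each vertex of the feasible region:
  z(0, 0) = 0
  z(12.25, 0) = -208.2
  z(7, 7) = -224  ←
  z(4, 10) = -218
  z(2, 11) = -199
  z(0, 11.67) = -175
The minimum is at x_1 = 7, x_2 = 7.

x_1 = 7, x_2 = 7, z = -224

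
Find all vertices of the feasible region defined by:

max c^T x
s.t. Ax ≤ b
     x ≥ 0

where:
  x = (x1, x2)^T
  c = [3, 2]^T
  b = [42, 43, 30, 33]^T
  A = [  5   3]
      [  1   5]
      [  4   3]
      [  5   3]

(0, 0), (6.6, 0), (3, 6), (1.235, 8.353), (0, 8.6)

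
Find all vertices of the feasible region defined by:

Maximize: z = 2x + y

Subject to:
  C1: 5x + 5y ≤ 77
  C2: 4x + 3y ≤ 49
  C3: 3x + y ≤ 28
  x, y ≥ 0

(0, 0), (9.333, 0), (7, 7), (2.8, 12.6), (0, 15.4)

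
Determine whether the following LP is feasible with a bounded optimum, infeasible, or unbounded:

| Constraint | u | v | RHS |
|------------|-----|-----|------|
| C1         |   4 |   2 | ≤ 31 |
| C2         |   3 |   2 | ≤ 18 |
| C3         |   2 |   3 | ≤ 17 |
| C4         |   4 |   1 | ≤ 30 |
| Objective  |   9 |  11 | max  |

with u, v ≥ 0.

Feasible with a bounded optimal solution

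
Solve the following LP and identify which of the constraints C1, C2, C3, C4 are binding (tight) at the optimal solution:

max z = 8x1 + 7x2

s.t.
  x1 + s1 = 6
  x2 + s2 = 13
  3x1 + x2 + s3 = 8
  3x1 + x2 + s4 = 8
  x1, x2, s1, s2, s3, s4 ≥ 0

At x1 = 0, x2 = 8, compute slack b - a·x for each constraint:
  C1: 6 − 0 = 6  (slack)
  C2: 13 − 8 = 5  (slack)
  C3: 8 − 8 = 0  (binding)
  C4: 8 − 8 = 0  (binding)

Optimal: x1 = 0, x2 = 8
Binding: C3, C4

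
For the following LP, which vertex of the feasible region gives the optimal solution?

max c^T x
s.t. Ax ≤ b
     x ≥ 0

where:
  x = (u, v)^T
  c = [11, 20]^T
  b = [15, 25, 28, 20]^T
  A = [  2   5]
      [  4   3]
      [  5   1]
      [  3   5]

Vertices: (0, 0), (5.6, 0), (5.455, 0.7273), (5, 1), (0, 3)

Evaluate the objective at each vertex of the feasible region:
  z(0, 0) = 0
  z(5.6, 0) = 61.6
  z(5.455, 0.7273) = 74.55
  z(5, 1) = 75  ←
  z(0, 3) = 60
The maximum is at u = 5, v = 1.

(5, 1)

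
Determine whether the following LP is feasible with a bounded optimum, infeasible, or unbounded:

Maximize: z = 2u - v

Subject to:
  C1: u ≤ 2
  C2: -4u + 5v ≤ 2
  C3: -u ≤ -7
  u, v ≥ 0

Infeasible (no feasible solution exists)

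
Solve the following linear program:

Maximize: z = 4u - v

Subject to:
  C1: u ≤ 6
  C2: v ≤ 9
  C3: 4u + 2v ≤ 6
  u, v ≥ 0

Evaluate the objective at each vertex of the feasible region:
  z(0, 0) = 0
  z(1.5, 0) = 6  ←
  z(0, 3) = -3
The maximum is at u = 1.5, v = 0.

u = 1.5, v = 0, z = 6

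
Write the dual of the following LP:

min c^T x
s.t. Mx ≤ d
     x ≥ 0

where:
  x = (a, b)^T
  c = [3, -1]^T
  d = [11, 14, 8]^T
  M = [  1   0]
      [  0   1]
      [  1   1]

Primal min cᵀx s.t. Ax ≤ b, x ≥ 0  →  Dual max −bᵀy s.t. Aᵀy ≥ −c, y ≥ 0.

Maximize: z = -11y1 - 14y2 - 8y3

Subject to:
  y1 + y3 ≥ -3
  y2 + y3 ≥ 1
  y1, y2, y3 ≥ 0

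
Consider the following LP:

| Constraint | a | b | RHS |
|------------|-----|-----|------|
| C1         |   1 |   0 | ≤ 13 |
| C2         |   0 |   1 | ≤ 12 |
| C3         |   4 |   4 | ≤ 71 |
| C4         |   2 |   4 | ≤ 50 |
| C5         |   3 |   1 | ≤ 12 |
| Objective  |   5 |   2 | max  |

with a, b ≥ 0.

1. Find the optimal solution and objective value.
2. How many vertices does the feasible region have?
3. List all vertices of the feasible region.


1. a = 0, b = 12, z = 24
2. 3
3. (0, 0), (4, 0), (0, 12)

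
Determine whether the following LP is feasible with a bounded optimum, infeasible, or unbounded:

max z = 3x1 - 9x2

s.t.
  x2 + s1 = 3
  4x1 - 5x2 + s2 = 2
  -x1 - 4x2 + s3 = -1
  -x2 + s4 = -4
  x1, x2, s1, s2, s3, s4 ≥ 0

Infeasible (no feasible solution exists)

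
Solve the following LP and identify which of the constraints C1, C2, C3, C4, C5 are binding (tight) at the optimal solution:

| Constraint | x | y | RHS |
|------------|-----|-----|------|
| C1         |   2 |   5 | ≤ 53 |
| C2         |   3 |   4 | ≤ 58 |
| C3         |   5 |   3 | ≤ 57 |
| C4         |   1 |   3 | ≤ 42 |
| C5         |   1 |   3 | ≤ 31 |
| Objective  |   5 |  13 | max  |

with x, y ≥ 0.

At x = 4, y = 9, compute slack b - a·x for each constraint:
  C1: 53 − 53 = 0  (binding)
  C2: 58 − 48 = 10  (slack)
  C3: 57 − 47 = 10  (slack)
  C4: 42 − 31 = 11  (slack)
  C5: 31 − 31 = 0  (binding)

Optimal: x = 4, y = 9
Binding: C1, C5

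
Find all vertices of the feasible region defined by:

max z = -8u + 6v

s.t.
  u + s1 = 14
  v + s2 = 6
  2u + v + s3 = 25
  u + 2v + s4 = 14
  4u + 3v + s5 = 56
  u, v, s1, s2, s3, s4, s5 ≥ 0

(0, 0), (12.5, 0), (12, 1), (2, 6), (0, 6)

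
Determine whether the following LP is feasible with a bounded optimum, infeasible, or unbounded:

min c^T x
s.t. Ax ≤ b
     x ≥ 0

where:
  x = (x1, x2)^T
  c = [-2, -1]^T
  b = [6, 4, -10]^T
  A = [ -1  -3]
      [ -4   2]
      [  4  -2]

Infeasible (no feasible solution exists)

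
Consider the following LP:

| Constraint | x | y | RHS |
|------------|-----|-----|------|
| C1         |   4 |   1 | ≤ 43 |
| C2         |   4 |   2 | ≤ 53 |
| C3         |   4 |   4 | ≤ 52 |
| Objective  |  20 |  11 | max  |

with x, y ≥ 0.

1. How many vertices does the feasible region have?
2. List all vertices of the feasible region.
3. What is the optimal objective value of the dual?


1. 4
2. (0, 0), (10.75, 0), (10, 3), (0, 13)
3. 233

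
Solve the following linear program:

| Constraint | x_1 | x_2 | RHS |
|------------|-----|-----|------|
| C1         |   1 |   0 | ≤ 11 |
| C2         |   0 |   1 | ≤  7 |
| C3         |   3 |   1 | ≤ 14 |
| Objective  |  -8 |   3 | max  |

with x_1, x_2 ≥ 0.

Evaluate the objective at each vertex of the feasible region:
  z(0, 0) = 0
  z(4.667, 0) = -37.33
  z(2.333, 7) = 2.333
  z(0, 7) = 21  ←
The maximum is at x_1 = 0, x_2 = 7.

x_1 = 0, x_2 = 7, z = 21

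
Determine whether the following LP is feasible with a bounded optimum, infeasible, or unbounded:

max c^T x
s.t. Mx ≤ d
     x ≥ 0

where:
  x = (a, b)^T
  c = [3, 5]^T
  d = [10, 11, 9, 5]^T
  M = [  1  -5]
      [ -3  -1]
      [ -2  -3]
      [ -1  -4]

Unbounded (objective can increase without bound)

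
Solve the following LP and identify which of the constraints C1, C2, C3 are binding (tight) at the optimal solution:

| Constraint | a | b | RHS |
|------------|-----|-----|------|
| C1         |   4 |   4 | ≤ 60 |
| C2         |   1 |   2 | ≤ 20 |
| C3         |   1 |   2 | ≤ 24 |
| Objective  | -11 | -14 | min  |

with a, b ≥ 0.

At a = 10, b = 5, compute slack b - a·x for each constraint:
  C1: 60 − 60 = 0  (binding)
  C2: 20 − 20 = 0  (binding)
  C3: 24 − 20 = 4  (slack)

Optimal: a = 10, b = 5
Binding: C1, C2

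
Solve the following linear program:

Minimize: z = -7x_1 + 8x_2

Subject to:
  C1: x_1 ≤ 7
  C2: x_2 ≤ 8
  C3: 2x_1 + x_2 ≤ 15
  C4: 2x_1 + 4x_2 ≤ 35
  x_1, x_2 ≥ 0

Evaluate the objective at each vertex of the feasible region:
  z(0, 0) = 0
  z(7, 0) = -49  ←
  z(7, 1) = -41
  z(4.167, 6.667) = 24.17
  z(1.5, 8) = 53.5
  z(0, 8) = 64
The minimum is at x_1 = 7, x_2 = 0.

x_1 = 7, x_2 = 0, z = -49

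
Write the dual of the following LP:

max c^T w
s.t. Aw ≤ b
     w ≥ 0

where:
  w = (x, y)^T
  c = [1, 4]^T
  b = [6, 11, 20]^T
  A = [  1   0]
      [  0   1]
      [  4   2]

Primal max cᵀx s.t. Ax ≤ b, x ≥ 0  →  Dual min bᵀy s.t. Aᵀy ≥ c, y ≥ 0.

Minimize: z = 6y1 + 11y2 + 20y3

Subject to:
  y1 + 4y3 ≥ 1
  y2 + 2y3 ≥ 4
  y1, y2, y3 ≥ 0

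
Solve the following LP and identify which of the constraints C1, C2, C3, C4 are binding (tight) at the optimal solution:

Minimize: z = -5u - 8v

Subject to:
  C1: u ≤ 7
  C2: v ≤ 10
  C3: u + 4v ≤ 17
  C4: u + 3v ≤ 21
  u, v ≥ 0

At u = 7, v = 2.5, compute slack b - a·x for each constraint:
  C1: 7 − 7 = 0  (binding)
  C2: 10 − 2.5 = 7.5  (slack)
  C3: 17 − 17 = 0  (binding)
  C4: 21 − 14.5 = 6.5  (slack)

Optimal: u = 7, v = 2.5
Binding: C1, C3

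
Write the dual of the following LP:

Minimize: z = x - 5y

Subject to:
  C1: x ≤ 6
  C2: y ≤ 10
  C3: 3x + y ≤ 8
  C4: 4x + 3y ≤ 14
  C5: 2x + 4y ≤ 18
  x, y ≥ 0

Primal min cᵀx s.t. Ax ≤ b, x ≥ 0  →  Dual max −bᵀy s.t. Aᵀy ≥ −c, y ≥ 0.

Maximize: z = -6y1 - 10y2 - 8y3 - 14y4 - 18y5

Subject to:
  y1 + 3y3 + 4y4 + 2y5 ≥ -1
  y2 + y3 + 3y4 + 4y5 ≥ 5
  y1, y2, y3, y4, y5 ≥ 0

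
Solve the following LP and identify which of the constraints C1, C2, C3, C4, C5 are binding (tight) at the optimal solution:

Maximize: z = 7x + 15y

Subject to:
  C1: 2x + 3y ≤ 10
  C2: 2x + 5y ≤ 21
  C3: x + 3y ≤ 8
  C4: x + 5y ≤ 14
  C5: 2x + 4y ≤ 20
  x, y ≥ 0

At x = 2, y = 2, compute slack b - a·x for each constraint:
  C1: 10 − 10 = 0  (binding)
  C2: 21 − 14 = 7  (slack)
  C3: 8 − 8 = 0  (binding)
  C4: 14 − 12 = 2  (slack)
  C5: 20 − 12 = 8  (slack)

Optimal: x = 2, y = 2
Binding: C1, C3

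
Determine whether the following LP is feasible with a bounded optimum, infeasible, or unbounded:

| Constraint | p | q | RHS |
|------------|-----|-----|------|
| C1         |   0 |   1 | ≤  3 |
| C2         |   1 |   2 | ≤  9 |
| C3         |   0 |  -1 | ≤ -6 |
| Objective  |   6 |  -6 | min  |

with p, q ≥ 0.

Infeasible (no feasible solution exists)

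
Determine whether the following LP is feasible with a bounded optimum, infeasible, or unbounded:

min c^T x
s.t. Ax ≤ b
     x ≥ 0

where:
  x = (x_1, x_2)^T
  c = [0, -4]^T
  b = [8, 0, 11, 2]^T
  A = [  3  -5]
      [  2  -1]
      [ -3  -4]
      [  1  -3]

Unbounded (objective can decrease without bound)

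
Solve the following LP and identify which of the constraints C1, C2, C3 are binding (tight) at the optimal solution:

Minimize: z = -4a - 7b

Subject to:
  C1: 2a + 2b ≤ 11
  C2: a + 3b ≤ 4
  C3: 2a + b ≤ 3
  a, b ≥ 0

At a = 1, b = 1, compute slack b - a·x for each constraint:
  C1: 11 − 4 = 7  (slack)
  C2: 4 − 4 = 0  (binding)
  C3: 3 − 3 = 0  (binding)

Optimal: a = 1, b = 1
Binding: C2, C3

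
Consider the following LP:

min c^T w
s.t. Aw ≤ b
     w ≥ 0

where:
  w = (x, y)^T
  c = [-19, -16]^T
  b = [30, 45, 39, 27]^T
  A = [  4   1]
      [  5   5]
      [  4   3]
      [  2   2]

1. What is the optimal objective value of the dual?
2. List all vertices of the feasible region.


1. -165
2. (0, 0), (7.5, 0), (7, 2), (0, 9)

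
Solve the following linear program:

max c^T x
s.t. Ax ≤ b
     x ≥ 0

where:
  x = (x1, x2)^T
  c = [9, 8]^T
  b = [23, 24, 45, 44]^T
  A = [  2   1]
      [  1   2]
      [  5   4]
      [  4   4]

Evaluate the objective at each vertex of the feasible region:
  z(0, 0) = 0
  z(9, 0) = 81
  z(1, 10) = 89  ←
  z(0, 11) = 88
The maximum is at x1 = 1, x2 = 10.

x1 = 1, x2 = 10, z = 89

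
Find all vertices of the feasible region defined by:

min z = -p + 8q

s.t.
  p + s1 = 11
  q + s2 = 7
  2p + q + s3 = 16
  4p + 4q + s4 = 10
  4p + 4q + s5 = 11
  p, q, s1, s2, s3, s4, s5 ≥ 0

(0, 0), (2.5, 0), (0, 2.5)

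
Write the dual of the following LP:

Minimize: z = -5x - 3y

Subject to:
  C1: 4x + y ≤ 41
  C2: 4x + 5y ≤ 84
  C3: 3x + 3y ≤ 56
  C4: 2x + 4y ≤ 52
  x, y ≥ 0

Primal min cᵀx s.t. Ax ≤ b, x ≥ 0  →  Dual max −bᵀy s.t. Aᵀy ≥ −c, y ≥ 0.

Maximize: z = -41y1 - 84y2 - 56y3 - 52y4

Subject to:
  4y1 + 4y2 + 3y3 + 2y4 ≥ 5
  y1 + 5y2 + 3y3 + 4y4 ≥ 3
  y1, y2, y3, y4 ≥ 0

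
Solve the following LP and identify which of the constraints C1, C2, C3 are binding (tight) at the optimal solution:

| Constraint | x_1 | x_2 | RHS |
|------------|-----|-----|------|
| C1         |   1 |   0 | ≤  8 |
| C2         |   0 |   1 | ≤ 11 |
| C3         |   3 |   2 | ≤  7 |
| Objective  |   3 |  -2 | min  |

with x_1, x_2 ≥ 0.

At x_1 = 0, x_2 = 3.5, compute slack b - a·x for each constraint:
  C1: 8 − 0 = 8  (slack)
  C2: 11 − 3.5 = 7.5  (slack)
  C3: 7 − 7 = 0  (binding)

Optimal: x_1 = 0, x_2 = 3.5
Binding: C3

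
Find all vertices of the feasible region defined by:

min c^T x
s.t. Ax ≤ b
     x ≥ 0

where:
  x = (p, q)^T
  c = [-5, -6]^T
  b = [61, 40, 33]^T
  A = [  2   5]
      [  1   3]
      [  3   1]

(0, 0), (11, 0), (8, 9), (0, 12.2)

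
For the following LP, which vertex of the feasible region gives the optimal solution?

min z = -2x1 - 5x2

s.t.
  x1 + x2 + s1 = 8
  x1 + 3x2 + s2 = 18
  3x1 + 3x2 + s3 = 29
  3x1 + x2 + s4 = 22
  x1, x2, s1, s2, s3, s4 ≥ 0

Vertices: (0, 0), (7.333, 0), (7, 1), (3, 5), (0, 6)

Evaluate the objective at each vertex of the feasible region:
  z(0, 0) = 0
  z(7.333, 0) = -14.67
  z(7, 1) = -19
  z(3, 5) = -31  ←
  z(0, 6) = -30
The minimum is at x1 = 3, x2 = 5.

(3, 5)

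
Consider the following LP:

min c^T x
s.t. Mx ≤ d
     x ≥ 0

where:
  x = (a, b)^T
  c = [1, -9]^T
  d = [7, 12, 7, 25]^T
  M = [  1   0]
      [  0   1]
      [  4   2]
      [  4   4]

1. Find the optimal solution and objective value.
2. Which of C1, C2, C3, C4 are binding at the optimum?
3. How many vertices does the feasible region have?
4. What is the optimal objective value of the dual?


1. a = 0, b = 3.5, z = -31.5
2. C3
3. 3
4. -31.5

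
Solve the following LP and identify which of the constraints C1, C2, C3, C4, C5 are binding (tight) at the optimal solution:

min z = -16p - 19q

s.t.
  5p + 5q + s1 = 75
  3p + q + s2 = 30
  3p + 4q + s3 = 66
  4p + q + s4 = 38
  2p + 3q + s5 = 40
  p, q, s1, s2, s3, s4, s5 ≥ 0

At p = 5, q = 10, compute slack b - a·x for each constraint:
  C1: 75 − 75 = 0  (binding)
  C2: 30 − 25 = 5  (slack)
  C3: 66 − 55 = 11  (slack)
  C4: 38 − 30 = 8  (slack)
  C5: 40 − 40 = 0  (binding)

Optimal: p = 5, q = 10
Binding: C1, C5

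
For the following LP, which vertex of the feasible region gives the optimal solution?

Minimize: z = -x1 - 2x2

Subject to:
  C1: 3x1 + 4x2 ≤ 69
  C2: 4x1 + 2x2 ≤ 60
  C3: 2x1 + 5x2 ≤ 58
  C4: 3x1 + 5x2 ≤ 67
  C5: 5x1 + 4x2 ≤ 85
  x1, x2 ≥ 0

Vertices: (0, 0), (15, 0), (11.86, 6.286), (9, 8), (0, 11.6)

Evaluate the objective at each vertex of the feasible region:
  z(0, 0) = 0
  z(15, 0) = -15
  z(11.86, 6.286) = -24.43
  z(9, 8) = -25  ←
  z(0, 11.6) = -23.2
The minimum is at x1 = 9, x2 = 8.

(9, 8)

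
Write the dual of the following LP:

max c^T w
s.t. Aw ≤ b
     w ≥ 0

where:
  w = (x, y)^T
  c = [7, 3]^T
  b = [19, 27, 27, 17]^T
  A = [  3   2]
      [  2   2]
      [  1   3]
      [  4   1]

Primal max cᵀx s.t. Ax ≤ b, x ≥ 0  →  Dual min bᵀy s.t. Aᵀy ≥ c, y ≥ 0.

Minimize: z = 19y1 + 27y2 + 27y3 + 17y4

Subject to:
  3y1 + 2y2 + y3 + 4y4 ≥ 7
  2y1 + 2y2 + 3y3 + y4 ≥ 3
  y1, y2, y3, y4 ≥ 0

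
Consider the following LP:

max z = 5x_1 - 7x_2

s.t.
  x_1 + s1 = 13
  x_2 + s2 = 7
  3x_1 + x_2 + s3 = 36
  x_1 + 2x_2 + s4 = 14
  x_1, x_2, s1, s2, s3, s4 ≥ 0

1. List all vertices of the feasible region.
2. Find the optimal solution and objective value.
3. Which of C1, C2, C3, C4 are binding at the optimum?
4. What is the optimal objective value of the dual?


1. (0, 0), (12, 0), (11.6, 1.2), (0, 7)
2. x_1 = 12, x_2 = 0, z = 60
3. C3
4. 60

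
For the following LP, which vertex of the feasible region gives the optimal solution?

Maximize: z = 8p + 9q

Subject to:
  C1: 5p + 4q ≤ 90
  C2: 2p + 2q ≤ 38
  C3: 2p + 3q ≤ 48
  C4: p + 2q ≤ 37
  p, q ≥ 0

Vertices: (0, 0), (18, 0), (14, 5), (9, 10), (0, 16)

Evaluate the objective at each vertex of the feasible region:
  z(0, 0) = 0
  z(18, 0) = 144
  z(14, 5) = 157
  z(9, 10) = 162  ←
  z(0, 16) = 144
The maximum is at p = 9, q = 10.

(9, 10)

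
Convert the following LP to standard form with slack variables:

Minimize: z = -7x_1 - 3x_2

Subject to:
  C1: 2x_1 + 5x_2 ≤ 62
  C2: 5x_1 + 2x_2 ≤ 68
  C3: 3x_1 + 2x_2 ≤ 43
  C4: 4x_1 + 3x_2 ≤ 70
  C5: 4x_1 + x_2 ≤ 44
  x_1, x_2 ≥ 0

min z = -7x_1 - 3x_2

s.t.
  2x_1 + 5x_2 + s1 = 62
  5x_1 + 2x_2 + s2 = 68
  3x_1 + 2x_2 + s3 = 43
  4x_1 + 3x_2 + s4 = 70
  4x_1 + x_2 + s5 = 44
  x_1, x_2, s1, s2, s3, s4, s5 ≥ 0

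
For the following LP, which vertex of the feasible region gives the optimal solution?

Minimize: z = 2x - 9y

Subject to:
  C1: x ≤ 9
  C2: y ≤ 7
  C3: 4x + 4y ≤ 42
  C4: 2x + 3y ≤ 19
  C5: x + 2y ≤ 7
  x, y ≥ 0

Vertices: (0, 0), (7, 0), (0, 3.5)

Evaluate the objective at each vertex of the feasible region:
  z(0, 0) = 0
  z(7, 0) = 14
  z(0, 3.5) = -31.5  ←
The minimum is at x = 0, y = 3.5.

(0, 3.5)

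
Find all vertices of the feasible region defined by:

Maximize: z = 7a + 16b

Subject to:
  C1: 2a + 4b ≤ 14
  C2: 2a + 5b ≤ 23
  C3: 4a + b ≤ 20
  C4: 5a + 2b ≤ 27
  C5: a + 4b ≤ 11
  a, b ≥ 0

(0, 0), (5, 0), (4.714, 1.143), (3, 2), (0, 2.75)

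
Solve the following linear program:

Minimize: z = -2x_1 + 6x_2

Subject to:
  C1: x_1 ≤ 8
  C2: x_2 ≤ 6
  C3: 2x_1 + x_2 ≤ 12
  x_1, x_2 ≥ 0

Evaluate the objective at each vertex of the feasible region:
  z(0, 0) = 0
  z(6, 0) = -12  ←
  z(3, 6) = 30
  z(0, 6) = 36
The minimum is at x_1 = 6, x_2 = 0.

x_1 = 6, x_2 = 0, z = -12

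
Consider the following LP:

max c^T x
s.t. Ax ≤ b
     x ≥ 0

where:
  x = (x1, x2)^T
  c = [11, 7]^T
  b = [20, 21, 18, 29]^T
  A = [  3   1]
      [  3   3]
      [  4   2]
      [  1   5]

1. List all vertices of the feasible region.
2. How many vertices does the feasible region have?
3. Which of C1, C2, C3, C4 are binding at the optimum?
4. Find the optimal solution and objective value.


1. (0, 0), (4.5, 0), (2, 5), (1.5, 5.5), (0, 5.8)
2. 5
3. C2, C3
4. x1 = 2, x2 = 5, z = 57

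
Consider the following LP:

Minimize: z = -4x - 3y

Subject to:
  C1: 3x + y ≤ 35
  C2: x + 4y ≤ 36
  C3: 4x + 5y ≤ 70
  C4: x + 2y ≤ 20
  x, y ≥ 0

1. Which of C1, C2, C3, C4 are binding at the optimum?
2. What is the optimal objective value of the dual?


1. C1, C4
2. -55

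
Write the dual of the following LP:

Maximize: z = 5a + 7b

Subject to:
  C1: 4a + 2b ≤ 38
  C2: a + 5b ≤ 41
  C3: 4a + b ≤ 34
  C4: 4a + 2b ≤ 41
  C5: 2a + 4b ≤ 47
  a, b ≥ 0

Primal max cᵀx s.t. Ax ≤ b, x ≥ 0  →  Dual min bᵀy s.t. Aᵀy ≥ c, y ≥ 0.

Minimize: z = 38y1 + 41y2 + 34y3 + 41y4 + 47y5

Subject to:
  4y1 + y2 + 4y3 + 4y4 + 2y5 ≥ 5
  2y1 + 5y2 + y3 + 2y4 + 4y5 ≥ 7
  y1, y2, y3, y4, y5 ≥ 0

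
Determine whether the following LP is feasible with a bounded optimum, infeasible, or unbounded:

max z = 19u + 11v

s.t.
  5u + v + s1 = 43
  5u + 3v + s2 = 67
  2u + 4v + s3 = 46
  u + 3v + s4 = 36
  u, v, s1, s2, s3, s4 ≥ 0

Feasible with a bounded optimal solution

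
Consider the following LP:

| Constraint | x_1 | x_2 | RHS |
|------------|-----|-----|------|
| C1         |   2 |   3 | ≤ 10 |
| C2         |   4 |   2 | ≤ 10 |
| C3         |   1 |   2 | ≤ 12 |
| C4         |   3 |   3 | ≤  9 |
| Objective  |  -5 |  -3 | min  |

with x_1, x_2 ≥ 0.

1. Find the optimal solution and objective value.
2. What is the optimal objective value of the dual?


1. x_1 = 2, x_2 = 1, z = -13
2. -13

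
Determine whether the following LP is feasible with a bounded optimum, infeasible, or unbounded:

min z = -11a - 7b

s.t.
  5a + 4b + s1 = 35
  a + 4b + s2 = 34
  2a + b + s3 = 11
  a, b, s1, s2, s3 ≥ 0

Feasible with a bounded optimal solution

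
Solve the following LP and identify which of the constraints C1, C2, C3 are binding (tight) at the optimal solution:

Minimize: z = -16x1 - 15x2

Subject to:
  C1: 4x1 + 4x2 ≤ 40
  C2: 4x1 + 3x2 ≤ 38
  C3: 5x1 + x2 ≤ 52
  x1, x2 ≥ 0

At x1 = 8, x2 = 2, compute slack b - a·x for each constraint:
  C1: 40 − 40 = 0  (binding)
  C2: 38 − 38 = 0  (binding)
  C3: 52 − 42 = 10  (slack)

Optimal: x1 = 8, x2 = 2
Binding: C1, C2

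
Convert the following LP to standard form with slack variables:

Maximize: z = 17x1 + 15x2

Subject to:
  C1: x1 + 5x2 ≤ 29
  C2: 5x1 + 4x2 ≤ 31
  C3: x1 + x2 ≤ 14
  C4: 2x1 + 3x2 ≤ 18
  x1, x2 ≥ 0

max z = 17x1 + 15x2

s.t.
  x1 + 5x2 + s1 = 29
  5x1 + 4x2 + s2 = 31
  x1 + x2 + s3 = 14
  2x1 + 3x2 + s4 = 18
  x1, x2, s1, s2, s3, s4 ≥ 0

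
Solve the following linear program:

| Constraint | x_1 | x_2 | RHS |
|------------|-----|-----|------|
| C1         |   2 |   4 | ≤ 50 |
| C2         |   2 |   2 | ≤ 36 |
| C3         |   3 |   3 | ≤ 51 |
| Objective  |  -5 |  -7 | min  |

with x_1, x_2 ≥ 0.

Evaluate the objective at each vertex of the feasible region:
  z(0, 0) = 0
  z(17, 0) = -85
  z(9, 8) = -101  ←
  z(0, 12.5) = -87.5
The minimum is at x_1 = 9, x_2 = 8.

x_1 = 9, x_2 = 8, z = -101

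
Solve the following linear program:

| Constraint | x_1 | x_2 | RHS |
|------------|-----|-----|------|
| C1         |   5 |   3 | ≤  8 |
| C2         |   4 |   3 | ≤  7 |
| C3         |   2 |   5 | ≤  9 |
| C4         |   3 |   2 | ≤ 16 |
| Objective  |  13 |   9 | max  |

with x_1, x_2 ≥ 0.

Evaluate the objective at each vertex of the feasible region:
  z(0, 0) = 0
  z(1.6, 0) = 20.8
  z(1, 1) = 22  ←
  z(0.5714, 1.571) = 21.57
  z(0, 1.8) = 16.2
The maximum is at x_1 = 1, x_2 = 1.

x_1 = 1, x_2 = 1, z = 22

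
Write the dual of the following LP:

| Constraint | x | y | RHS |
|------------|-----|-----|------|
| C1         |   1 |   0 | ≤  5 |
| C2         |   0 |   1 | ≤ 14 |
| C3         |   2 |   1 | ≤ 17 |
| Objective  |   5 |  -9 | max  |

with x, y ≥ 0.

Primal max cᵀx s.t. Ax ≤ b, x ≥ 0  →  Dual min bᵀy s.t. Aᵀy ≥ c, y ≥ 0.

Minimize: z = 5y1 + 14y2 + 17y3

Subject to:
  y1 + 2y3 ≥ 5
  y2 + y3 ≥ -9
  y1, y2, y3 ≥ 0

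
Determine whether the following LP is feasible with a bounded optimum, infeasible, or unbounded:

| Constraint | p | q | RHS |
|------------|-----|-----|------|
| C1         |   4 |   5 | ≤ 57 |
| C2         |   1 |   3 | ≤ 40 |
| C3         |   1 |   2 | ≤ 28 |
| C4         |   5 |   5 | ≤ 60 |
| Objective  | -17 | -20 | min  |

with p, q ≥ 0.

Feasible with a bounded optimal solution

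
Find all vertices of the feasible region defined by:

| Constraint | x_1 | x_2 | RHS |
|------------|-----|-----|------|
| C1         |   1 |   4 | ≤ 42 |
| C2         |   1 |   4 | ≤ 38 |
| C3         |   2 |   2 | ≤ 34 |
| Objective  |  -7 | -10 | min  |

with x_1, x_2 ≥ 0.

(0, 0), (17, 0), (10, 7), (0, 9.5)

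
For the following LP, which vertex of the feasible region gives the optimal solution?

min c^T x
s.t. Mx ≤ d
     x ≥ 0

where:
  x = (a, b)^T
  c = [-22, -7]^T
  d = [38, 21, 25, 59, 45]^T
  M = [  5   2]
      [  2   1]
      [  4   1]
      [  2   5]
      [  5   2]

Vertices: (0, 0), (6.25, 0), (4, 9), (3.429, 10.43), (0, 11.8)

Evaluate the objective at each vertex of the feasible region:
  z(0, 0) = 0
  z(6.25, 0) = -137.5
  z(4, 9) = -151  ←
  z(3.429, 10.43) = -148.4
  z(0, 11.8) = -82.6
The minimum is at a = 4, b = 9.

(4, 9)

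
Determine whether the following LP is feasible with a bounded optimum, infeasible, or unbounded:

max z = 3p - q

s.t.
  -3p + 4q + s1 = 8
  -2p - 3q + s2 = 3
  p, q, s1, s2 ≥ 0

Unbounded (objective can increase without bound)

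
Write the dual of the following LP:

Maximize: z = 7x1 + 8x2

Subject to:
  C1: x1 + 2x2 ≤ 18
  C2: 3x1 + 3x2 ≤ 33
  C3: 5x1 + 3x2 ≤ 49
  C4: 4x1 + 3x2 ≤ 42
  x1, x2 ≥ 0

Primal max cᵀx s.t. Ax ≤ b, x ≥ 0  →  Dual min bᵀy s.t. Aᵀy ≥ c, y ≥ 0.

Minimize: z = 18y1 + 33y2 + 49y3 + 42y4

Subject to:
  y1 + 3y2 + 5y3 + 4y4 ≥ 7
  2y1 + 3y2 + 3y3 + 3y4 ≥ 8
  y1, y2, y3, y4 ≥ 0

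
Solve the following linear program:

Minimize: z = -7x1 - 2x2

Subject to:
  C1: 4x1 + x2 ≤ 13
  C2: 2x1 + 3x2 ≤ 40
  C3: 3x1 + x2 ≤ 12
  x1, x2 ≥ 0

Evaluate the objective at each vertex of the feasible region:
  z(0, 0) = 0
  z(3.25, 0) = -22.75
  z(1, 9) = -25  ←
  z(0, 12) = -24
The minimum is at x1 = 1, x2 = 9.

x1 = 1, x2 = 9, z = -25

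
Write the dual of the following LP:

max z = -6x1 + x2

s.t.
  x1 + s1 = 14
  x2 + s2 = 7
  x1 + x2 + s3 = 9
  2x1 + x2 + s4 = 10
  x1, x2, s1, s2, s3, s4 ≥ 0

Primal max cᵀx s.t. Ax ≤ b, x ≥ 0  →  Dual min bᵀy s.t. Aᵀy ≥ c, y ≥ 0.

Minimize: z = 14y1 + 7y2 + 9y3 + 10y4

Subject to:
  y1 + y3 + 2y4 ≥ -6
  y2 + y3 + y4 ≥ 1
  y1, y2, y3, y4 ≥ 0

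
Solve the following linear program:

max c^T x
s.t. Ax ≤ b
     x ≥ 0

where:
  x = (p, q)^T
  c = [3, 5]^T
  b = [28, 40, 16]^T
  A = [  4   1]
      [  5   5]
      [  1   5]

Evaluate the objective at each vertex of the feasible region:
  z(0, 0) = 0
  z(7, 0) = 21
  z(6.667, 1.333) = 26.67
  z(6, 2) = 28  ←
  z(0, 3.2) = 16
The maximum is at p = 6, q = 2.

p = 6, q = 2, z = 28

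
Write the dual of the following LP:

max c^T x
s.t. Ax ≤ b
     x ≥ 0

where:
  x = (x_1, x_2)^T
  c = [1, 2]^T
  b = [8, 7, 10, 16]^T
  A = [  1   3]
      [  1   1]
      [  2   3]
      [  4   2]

Primal max cᵀx s.t. Ax ≤ b, x ≥ 0  →  Dual min bᵀy s.t. Aᵀy ≥ c, y ≥ 0.

Minimize: z = 8y1 + 7y2 + 10y3 + 16y4

Subject to:
  y1 + y2 + 2y3 + 4y4 ≥ 1
  3y1 + y2 + 3y3 + 2y4 ≥ 2
  y1, y2, y3, y4 ≥ 0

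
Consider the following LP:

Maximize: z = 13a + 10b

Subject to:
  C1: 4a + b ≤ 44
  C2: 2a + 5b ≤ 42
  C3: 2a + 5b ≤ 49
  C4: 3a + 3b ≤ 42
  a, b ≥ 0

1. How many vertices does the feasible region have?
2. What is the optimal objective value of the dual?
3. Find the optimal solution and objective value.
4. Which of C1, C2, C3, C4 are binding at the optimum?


1. 5
2. 170
3. a = 10, b = 4, z = 170
4. C1, C4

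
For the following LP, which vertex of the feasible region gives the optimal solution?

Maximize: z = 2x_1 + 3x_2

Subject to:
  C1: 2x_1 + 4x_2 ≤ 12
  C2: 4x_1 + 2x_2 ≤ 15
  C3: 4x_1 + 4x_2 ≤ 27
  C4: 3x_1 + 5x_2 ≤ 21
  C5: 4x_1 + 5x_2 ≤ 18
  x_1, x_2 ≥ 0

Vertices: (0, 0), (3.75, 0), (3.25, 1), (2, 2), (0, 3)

Evaluate the objective at each vertex of the feasible region:
  z(0, 0) = 0
  z(3.75, 0) = 7.5
  z(3.25, 1) = 9.5
  z(2, 2) = 10  ←
  z(0, 3) = 9
The maximum is at x_1 = 2, x_2 = 2.

(2, 2)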